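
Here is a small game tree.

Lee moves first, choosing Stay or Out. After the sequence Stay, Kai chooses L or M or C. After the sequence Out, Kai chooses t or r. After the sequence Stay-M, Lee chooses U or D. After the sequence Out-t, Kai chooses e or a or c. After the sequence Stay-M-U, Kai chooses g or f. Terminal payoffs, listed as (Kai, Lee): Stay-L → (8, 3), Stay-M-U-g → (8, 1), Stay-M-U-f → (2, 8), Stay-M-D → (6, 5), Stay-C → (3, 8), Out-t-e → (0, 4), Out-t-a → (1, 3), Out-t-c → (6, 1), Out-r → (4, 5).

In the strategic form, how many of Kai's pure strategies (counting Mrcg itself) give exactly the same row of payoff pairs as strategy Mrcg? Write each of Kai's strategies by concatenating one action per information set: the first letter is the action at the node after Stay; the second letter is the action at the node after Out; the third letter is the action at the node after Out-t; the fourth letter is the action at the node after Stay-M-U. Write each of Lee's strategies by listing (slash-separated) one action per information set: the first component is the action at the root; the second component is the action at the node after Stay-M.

3

Row for Mrcg (columns Stay/U, Stay/D, Out/U, Out/D): (8,1) (6,5) (4,5) (4,5).
Under Mrcg, Kai's choice at the node after Out-t can never be reached regardless of what Lee does, so varying those choices leaves every outcome unchanged.
Holding the reachable choices fixed and varying the unreachable one freely already gives 3 equivalent strategies.
No other strategy reproduces this row, so those 3 are the full class: Mreg, Mrag, Mrcg.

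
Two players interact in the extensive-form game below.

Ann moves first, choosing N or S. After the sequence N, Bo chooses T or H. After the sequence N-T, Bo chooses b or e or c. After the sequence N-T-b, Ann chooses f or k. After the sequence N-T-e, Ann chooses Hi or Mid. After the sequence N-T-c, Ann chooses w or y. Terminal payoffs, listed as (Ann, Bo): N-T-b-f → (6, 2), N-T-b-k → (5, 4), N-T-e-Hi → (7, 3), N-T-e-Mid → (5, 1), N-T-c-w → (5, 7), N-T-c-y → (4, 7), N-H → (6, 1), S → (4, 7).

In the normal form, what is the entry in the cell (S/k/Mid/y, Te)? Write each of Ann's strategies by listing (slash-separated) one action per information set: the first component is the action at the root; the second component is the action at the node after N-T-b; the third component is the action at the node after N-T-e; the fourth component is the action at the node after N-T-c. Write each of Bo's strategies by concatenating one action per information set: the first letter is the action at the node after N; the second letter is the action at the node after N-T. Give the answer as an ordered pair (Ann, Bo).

Trace the play path from the root:
  Ann plays S
→ terminal payoff (4, 7).
(Ann's choice at the node after N-T-b is never reached on this path, so it doesn't affect the outcome.)

(4, 7)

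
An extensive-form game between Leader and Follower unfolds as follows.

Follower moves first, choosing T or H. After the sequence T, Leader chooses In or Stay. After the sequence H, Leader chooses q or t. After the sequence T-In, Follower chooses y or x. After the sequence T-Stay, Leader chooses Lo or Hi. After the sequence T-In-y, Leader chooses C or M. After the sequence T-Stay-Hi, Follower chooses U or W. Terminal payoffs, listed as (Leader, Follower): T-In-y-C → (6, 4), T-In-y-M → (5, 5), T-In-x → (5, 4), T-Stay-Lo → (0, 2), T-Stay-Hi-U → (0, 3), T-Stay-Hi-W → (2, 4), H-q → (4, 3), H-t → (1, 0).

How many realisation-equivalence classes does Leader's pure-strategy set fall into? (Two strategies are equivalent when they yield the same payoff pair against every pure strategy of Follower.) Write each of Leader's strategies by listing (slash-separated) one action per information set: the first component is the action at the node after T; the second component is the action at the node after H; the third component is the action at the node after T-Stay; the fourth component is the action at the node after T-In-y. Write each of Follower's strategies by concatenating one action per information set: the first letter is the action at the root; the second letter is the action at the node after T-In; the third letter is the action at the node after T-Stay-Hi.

8

Leader has 16 pure strategies: In/q/Lo/C, In/q/Lo/M, In/q/Hi/C, In/q/Hi/M, In/t/Lo/C, In/t/Lo/M, In/t/Hi/C, In/t/Hi/M, Stay/q/Lo/C, Stay/q/Lo/M, Stay/q/Hi/C, Stay/q/Hi/M, Stay/t/Lo/C, Stay/t/Lo/M, Stay/t/Hi/C, Stay/t/Hi/M. Columns: TyU, TyW, TxU, TxW, HyU, HyW, HxU, HxW.
{In/q/Lo/C, In/q/Hi/C} → row (6,4) (6,4) (5,4) (5,4) (4,3) (4,3) (4,3) (4,3)
{In/q/Lo/M, In/q/Hi/M} → row (5,5) (5,5) (5,4) (5,4) (4,3) (4,3) (4,3) (4,3)
{In/t/Lo/C, In/t/Hi/C} → row (6,4) (6,4) (5,4) (5,4) (1,0) (1,0) (1,0) (1,0)
{In/t/Lo/M, In/t/Hi/M} → row (5,5) (5,5) (5,4) (5,4) (1,0) (1,0) (1,0) (1,0)
{Stay/q/Lo/C, Stay/q/Lo/M} → row (0,2) (0,2) (0,2) (0,2) (4,3) (4,3) (4,3) (4,3)
{Stay/q/Hi/C, Stay/q/Hi/M} → row (0,3) (2,4) (0,3) (2,4) (4,3) (4,3) (4,3) (4,3)
{Stay/t/Lo/C, Stay/t/Lo/M} → row (0,2) (0,2) (0,2) (0,2) (1,0) (1,0) (1,0) (1,0)
{Stay/t/Hi/C, Stay/t/Hi/M} → row (0,3) (2,4) (0,3) (2,4) (1,0) (1,0) (1,0) (1,0)
That's 8 distinct rows out of 16 strategies.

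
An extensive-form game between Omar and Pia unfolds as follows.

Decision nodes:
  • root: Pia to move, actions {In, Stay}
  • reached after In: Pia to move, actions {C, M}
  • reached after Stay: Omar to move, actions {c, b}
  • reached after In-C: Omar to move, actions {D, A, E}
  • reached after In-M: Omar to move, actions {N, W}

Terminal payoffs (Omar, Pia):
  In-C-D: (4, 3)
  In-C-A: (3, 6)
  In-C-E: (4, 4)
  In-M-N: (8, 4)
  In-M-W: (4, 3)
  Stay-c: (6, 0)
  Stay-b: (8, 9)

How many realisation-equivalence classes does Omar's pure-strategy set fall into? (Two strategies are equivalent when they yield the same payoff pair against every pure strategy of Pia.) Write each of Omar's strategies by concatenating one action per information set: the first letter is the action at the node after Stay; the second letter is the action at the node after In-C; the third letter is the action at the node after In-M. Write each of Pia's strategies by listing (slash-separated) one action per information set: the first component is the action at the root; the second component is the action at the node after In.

Omar has 12 pure strategies: cDN, cDW, cAN, cAW, cEN, cEW, bDN, bDW, bAN, bAW, bEN, bEW. Columns: In/C, In/M, Stay/C, Stay/M.
{cDN} → row (4,3) (8,4) (6,0) (6,0)
{cDW} → row (4,3) (4,3) (6,0) (6,0)
{cAN} → row (3,6) (8,4) (6,0) (6,0)
{cAW} → row (3,6) (4,3) (6,0) (6,0)
{cEN} → row (4,4) (8,4) (6,0) (6,0)
{cEW} → row (4,4) (4,3) (6,0) (6,0)
{bDN} → row (4,3) (8,4) (8,9) (8,9)
{bDW} → row (4,3) (4,3) (8,9) (8,9)
{bAN} → row (3,6) (8,4) (8,9) (8,9)
{bAW} → row (3,6) (4,3) (8,9) (8,9)
{bEN} → row (4,4) (8,4) (8,9) (8,9)
{bEW} → row (4,4) (4,3) (8,9) (8,9)
That's 12 distinct rows out of 12 strategies.

12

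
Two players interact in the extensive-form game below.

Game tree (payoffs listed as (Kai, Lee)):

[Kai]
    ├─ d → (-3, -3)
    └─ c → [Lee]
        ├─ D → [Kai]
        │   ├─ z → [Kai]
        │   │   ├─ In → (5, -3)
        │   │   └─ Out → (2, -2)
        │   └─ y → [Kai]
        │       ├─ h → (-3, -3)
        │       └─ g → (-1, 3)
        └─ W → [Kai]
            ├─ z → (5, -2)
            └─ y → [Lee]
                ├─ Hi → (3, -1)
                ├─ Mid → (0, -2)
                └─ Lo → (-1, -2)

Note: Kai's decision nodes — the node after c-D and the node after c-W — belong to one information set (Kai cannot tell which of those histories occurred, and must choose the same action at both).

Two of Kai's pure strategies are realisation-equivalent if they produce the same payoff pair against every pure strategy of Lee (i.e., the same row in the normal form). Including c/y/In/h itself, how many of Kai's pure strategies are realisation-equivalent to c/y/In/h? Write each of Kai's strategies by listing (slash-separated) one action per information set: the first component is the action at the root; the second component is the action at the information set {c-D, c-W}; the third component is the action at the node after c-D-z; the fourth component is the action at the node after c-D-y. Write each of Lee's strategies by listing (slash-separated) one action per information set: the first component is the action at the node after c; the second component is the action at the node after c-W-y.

Row for c/y/In/h (columns D/Hi, D/Mid, D/Lo, W/Hi, W/Mid, W/Lo): (-3,-3) (-3,-3) (-3,-3) (3,-1) (0,-2) (-1,-2).
Under c/y/In/h, Kai's choice at the node after c-D-z can never be reached regardless of what Lee does, so varying those choices leaves every outcome unchanged.
Holding the reachable choices fixed and varying the unreachable one freely already gives 2 equivalent strategies.
No other strategy reproduces this row, so those 2 are the full class: c/y/In/h, c/y/Out/h.

2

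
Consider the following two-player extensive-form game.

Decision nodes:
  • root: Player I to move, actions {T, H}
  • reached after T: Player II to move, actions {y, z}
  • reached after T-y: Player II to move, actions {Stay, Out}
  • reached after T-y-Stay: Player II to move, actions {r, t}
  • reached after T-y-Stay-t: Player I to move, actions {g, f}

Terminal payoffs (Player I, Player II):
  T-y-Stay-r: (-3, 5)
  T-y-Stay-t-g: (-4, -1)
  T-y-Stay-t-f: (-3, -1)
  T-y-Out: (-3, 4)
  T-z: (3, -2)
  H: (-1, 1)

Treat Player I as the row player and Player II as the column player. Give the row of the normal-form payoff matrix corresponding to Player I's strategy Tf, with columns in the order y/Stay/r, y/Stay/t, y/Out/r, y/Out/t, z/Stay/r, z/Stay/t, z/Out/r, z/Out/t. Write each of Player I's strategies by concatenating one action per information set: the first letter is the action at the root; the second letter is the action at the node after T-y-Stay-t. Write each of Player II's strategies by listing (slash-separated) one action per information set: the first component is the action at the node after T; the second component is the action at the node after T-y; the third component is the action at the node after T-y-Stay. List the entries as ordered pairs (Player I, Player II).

vs y/Stay/r: Player I plays T → Player II plays y at [T] → Player II plays Stay at [T-y] → Player II plays r at [T-y-Stay] → (-3, 5)
vs y/Stay/t: Player I plays T → Player II plays y at [T] → Player II plays Stay at [T-y] → Player II plays t at [T-y-Stay] → Player I plays f at [T-y-Stay-t] → (-3, -1)
vs y/Out/r: Player I plays T → Player II plays y at [T] → Player II plays Out at [T-y] → (-3, 4)
vs y/Out/t: Player I plays T → Player II plays y at [T] → Player II plays Out at [T-y] → (-3, 4)
vs z/Stay/r: Player I plays T → Player II plays z at [T] → (3, -2)
vs z/Stay/t: Player I plays T → Player II plays z at [T] → (3, -2)
vs z/Out/r: Player I plays T → Player II plays z at [T] → (3, -2)
vs z/Out/t: Player I plays T → Player II plays z at [T] → (3, -2)

(-3,5) (-3,-1) (-3,4) (-3,4) (3,-2) (3,-2) (3,-2) (3,-2)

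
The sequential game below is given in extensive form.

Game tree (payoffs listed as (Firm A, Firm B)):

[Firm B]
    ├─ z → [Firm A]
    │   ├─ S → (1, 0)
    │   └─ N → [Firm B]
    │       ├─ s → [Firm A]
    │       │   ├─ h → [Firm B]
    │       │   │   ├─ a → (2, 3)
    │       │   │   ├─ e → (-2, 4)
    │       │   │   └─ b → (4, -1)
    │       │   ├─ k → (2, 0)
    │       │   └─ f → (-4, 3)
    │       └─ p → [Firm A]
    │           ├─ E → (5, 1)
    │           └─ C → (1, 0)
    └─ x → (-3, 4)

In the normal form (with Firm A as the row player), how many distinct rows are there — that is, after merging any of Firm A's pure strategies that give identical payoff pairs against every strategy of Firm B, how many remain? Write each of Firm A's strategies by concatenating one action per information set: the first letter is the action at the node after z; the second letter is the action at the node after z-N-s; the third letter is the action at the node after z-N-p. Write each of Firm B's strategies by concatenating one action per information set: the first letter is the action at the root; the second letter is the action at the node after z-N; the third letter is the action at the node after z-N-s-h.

7

Firm A has 12 pure strategies: ShE, ShC, SkE, SkC, SfE, SfC, NhE, NhC, NkE, NkC, NfE, NfC. Columns: zsa, zse, zsb, zpa, zpe, zpb, xsa, xse, xsb, xpa, xpe, xpb.
{ShE, ShC, SkE, SkC, SfE, SfC} → row (1,0) (1,0) (1,0) (1,0) (1,0) (1,0) (-3,4) (-3,4) (-3,4) (-3,4) (-3,4) (-3,4)
{NhE} → row (2,3) (-2,4) (4,-1) (5,1) (5,1) (5,1) (-3,4) (-3,4) (-3,4) (-3,4) (-3,4) (-3,4)
{NhC} → row (2,3) (-2,4) (4,-1) (1,0) (1,0) (1,0) (-3,4) (-3,4) (-3,4) (-3,4) (-3,4) (-3,4)
{NkE} → row (2,0) (2,0) (2,0) (5,1) (5,1) (5,1) (-3,4) (-3,4) (-3,4) (-3,4) (-3,4) (-3,4)
{NkC} → row (2,0) (2,0) (2,0) (1,0) (1,0) (1,0) (-3,4) (-3,4) (-3,4) (-3,4) (-3,4) (-3,4)
{NfE} → row (-4,3) (-4,3) (-4,3) (5,1) (5,1) (5,1) (-3,4) (-3,4) (-3,4) (-3,4) (-3,4) (-3,4)
{NfC} → row (-4,3) (-4,3) (-4,3) (1,0) (1,0) (1,0) (-3,4) (-3,4) (-3,4) (-3,4) (-3,4) (-3,4)
That's 7 distinct rows out of 12 strategies.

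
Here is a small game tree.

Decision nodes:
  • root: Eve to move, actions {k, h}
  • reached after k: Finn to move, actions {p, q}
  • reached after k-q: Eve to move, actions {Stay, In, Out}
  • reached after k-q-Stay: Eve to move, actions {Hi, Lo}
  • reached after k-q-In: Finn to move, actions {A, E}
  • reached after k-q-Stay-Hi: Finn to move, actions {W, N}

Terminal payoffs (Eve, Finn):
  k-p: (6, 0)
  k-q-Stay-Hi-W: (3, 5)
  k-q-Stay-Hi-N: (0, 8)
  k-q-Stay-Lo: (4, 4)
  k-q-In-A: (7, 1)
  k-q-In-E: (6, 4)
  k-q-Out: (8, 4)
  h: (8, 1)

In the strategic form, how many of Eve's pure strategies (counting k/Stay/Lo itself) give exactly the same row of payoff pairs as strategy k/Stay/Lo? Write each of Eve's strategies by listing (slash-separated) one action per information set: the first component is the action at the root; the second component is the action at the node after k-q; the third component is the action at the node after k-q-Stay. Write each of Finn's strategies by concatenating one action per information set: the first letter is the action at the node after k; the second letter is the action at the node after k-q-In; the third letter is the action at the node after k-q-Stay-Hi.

1

Row for k/Stay/Lo (columns pAW, pAN, pEW, pEN, qAW, qAN, qEW, qEN): (6,0) (6,0) (6,0) (6,0) (4,4) (4,4) (4,4) (4,4).
Every one of Eve's information sets is on the play path for some reply by Finn when Eve follows k/Stay/Lo.
Changing the action at any of them therefore changes at least one column, so only k/Stay/Lo itself gives this row.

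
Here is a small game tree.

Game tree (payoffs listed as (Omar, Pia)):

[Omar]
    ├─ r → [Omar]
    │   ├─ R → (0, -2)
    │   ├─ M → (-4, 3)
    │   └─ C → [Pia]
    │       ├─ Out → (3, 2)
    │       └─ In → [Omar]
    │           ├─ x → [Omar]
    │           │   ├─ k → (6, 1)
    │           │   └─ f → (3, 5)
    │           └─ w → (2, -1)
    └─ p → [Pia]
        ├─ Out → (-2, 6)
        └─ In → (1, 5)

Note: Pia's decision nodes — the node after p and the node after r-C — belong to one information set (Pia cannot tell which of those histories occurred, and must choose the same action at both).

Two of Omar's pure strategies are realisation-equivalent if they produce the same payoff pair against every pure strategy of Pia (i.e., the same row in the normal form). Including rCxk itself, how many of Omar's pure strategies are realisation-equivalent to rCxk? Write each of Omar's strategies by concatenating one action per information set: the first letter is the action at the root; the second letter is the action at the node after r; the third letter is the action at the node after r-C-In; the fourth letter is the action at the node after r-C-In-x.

Row for rCxk (columns Out, In): (3,2) (6,1).
Every one of Omar's information sets is on the play path for some reply by Pia when Omar follows rCxk.
Changing the action at any of them therefore changes at least one column, so only rCxk itself gives this row.

1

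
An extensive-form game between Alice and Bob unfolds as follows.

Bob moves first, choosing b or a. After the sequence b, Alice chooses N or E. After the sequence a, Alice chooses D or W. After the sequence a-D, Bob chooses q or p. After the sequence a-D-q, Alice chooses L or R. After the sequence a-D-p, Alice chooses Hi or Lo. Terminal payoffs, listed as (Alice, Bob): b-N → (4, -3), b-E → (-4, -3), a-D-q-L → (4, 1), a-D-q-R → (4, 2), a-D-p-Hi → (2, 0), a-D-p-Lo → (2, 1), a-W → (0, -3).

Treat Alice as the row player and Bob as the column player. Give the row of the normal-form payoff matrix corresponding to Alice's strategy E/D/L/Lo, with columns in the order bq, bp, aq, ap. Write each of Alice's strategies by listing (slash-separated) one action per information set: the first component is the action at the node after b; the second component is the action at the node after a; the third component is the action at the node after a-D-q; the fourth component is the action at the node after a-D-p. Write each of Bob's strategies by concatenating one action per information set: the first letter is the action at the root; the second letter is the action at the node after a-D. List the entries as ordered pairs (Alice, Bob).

(-4,-3) (-4,-3) (4,1) (2,1)

vs bq: Bob plays b → Alice plays E at [b] → (-4, -3)
vs bp: Bob plays b → Alice plays E at [b] → (-4, -3)
vs aq: Bob plays a → Alice plays D at [a] → Bob plays q at [a-D] → Alice plays L at [a-D-q] → (4, 1)
vs ap: Bob plays a → Alice plays D at [a] → Bob plays p at [a-D] → Alice plays Lo at [a-D-p] → (2, 1)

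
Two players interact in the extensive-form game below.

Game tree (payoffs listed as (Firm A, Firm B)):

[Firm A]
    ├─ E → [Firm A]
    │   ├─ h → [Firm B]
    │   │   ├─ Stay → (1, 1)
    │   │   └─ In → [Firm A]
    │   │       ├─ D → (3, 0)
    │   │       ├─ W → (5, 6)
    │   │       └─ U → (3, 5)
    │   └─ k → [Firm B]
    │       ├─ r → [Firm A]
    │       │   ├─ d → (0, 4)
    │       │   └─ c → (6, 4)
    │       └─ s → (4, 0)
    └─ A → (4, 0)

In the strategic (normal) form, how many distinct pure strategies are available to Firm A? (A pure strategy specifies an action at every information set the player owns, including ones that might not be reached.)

24

Firm A owns the root with actions {E, A} — two choices.
Firm A owns the node after E with actions {h, k} — two choices.
Firm A owns the node after E-h-In with actions {D, W, U} — three choices.
Firm A owns the node after E-k-r with actions {d, c} — two choices.
A pure strategy fixes one action at each information set independently, so the count is the product 2 × 2 × 3 × 2 = 24.
(For reference, Firm B has 4 pure strategies, giving a 24×4 normal-form matrix.)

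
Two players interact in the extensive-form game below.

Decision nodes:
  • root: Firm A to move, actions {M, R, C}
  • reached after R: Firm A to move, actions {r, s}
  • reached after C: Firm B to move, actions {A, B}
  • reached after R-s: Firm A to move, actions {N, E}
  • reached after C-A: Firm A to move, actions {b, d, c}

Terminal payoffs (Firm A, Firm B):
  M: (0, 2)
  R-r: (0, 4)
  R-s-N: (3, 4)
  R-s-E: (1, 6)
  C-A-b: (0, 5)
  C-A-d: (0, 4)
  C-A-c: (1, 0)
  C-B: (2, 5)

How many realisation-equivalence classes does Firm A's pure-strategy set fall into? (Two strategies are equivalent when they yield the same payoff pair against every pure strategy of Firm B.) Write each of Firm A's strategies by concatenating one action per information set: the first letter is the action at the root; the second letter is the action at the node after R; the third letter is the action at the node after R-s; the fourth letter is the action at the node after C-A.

7

Firm A has 36 pure strategies: MrNb, MrNd, MrNc, MrEb, MrEd, MrEc, MsNb, MsNd, MsNc, MsEb, MsEd, MsEc, RrNb, RrNd, RrNc, RrEb, RrEd, RrEc, RsNb, RsNd, RsNc, RsEb, RsEd, RsEc, CrNb, CrNd, CrNc, CrEb, CrEd, CrEc, CsNb, CsNd, CsNc, CsEb, CsEd, CsEc. Columns: A, B.
{MrNb, MrNd, MrNc, MrEb, MrEd, MrEc, MsNb, MsNd, MsNc, MsEb, MsEd, MsEc} → row (0,2) (0,2)
{RrNb, RrNd, RrNc, RrEb, RrEd, RrEc} → row (0,4) (0,4)
{RsNb, RsNd, RsNc} → row (3,4) (3,4)
{RsEb, RsEd, RsEc} → row (1,6) (1,6)
{CrNb, CrEb, CsNb, CsEb} → row (0,5) (2,5)
{CrNd, CrEd, CsNd, CsEd} → row (0,4) (2,5)
{CrNc, CrEc, CsNc, CsEc} → row (1,0) (2,5)
That's 7 distinct rows out of 36 strategies.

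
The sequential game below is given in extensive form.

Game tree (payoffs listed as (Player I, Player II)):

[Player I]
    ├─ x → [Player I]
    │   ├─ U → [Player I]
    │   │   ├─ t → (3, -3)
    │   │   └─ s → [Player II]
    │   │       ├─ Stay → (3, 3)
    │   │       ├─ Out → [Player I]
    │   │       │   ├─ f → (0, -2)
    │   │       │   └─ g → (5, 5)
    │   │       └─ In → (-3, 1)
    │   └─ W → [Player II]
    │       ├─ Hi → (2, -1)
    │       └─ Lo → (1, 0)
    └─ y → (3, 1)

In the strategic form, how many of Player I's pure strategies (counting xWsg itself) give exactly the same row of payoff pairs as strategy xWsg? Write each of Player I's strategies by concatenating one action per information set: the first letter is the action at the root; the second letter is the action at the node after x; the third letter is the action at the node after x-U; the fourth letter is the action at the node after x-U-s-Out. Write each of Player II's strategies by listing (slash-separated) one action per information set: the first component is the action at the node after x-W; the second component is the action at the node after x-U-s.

Row for xWsg (columns Hi/Stay, Hi/Out, Hi/In, Lo/Stay, Lo/Out, Lo/In): (2,-1) (2,-1) (2,-1) (1,0) (1,0) (1,0).
Under xWsg, Player I's choice at the node after x-U and at the node after x-U-s-Out can never be reached regardless of what Player II does, so varying those choices leaves every outcome unchanged.
Holding the reachable choices fixed and varying the unreachable ones freely already gives 2 × 2 = 4 equivalent strategies.
No other strategy reproduces this row, so those 4 are the full class: xWtf, xWtg, xWsf, xWsg.

4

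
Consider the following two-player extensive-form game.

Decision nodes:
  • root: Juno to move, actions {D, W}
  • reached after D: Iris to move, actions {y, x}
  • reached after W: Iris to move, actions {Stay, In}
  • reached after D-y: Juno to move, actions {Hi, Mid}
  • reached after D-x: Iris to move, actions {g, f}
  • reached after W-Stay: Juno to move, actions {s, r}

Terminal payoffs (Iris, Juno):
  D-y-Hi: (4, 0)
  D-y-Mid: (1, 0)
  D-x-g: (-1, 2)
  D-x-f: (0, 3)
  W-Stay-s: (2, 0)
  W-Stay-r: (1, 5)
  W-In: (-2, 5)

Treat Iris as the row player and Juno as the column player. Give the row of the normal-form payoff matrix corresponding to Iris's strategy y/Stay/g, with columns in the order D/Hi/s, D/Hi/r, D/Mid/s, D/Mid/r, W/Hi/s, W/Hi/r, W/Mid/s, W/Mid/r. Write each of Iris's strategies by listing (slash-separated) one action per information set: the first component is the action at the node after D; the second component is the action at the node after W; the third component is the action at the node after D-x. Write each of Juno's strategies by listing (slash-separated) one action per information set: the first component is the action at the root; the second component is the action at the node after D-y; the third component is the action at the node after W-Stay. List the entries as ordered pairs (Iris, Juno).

(4,0) (4,0) (1,0) (1,0) (2,0) (1,5) (2,0) (1,5)

vs D/Hi/s: Juno plays D → Iris plays y at [D] → Juno plays Hi at [D-y] → (4, 0)
vs D/Hi/r: Juno plays D → Iris plays y at [D] → Juno plays Hi at [D-y] → (4, 0)
vs D/Mid/s: Juno plays D → Iris plays y at [D] → Juno plays Mid at [D-y] → (1, 0)
vs D/Mid/r: Juno plays D → Iris plays y at [D] → Juno plays Mid at [D-y] → (1, 0)
vs W/Hi/s: Juno plays W → Iris plays Stay at [W] → Juno plays s at [W-Stay] → (2, 0)
vs W/Hi/r: Juno plays W → Iris plays Stay at [W] → Juno plays r at [W-Stay] → (1, 5)
vs W/Mid/s: Juno plays W → Iris plays Stay at [W] → Juno plays s at [W-Stay] → (2, 0)
vs W/Mid/r: Juno plays W → Iris plays Stay at [W] → Juno plays r at [W-Stay] → (1, 5)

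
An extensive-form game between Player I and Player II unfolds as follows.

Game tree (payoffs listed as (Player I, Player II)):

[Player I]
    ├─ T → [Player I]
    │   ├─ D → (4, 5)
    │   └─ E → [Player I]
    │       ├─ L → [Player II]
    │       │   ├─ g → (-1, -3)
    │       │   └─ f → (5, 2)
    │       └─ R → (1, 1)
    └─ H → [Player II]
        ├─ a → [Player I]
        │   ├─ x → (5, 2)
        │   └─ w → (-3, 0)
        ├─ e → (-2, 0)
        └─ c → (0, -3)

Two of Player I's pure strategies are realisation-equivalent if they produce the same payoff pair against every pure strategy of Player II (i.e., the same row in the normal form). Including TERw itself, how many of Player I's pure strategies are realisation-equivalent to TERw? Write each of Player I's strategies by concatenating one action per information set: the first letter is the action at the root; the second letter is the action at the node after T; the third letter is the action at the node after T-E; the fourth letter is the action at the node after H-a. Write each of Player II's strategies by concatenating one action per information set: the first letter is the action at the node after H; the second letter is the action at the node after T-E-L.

2

Row for TERw (columns ag, af, eg, ef, cg, cf): (1,1) (1,1) (1,1) (1,1) (1,1) (1,1).
Under TERw, Player I's choice at the node after H-a can never be reached regardless of what Player II does, so varying those choices leaves every outcome unchanged.
Holding the reachable choices fixed and varying the unreachable one freely already gives 2 equivalent strategies.
No other strategy reproduces this row, so those 2 are the full class: TERx, TERw.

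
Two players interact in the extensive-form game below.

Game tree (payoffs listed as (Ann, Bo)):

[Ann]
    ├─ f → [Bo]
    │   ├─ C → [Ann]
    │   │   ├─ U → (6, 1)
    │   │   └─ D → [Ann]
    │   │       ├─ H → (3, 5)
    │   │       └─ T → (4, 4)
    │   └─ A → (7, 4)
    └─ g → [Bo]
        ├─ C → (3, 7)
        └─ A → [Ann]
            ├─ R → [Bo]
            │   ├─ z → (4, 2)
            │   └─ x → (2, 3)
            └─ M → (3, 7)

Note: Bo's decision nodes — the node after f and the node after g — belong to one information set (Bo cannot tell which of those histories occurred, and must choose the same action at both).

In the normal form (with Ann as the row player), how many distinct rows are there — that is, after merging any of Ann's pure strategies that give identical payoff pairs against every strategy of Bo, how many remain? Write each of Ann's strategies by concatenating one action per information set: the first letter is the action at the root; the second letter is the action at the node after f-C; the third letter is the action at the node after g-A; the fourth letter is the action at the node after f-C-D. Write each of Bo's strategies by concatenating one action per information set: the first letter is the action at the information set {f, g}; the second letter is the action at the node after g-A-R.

5

Ann has 16 pure strategies: fURH, fURT, fUMH, fUMT, fDRH, fDRT, fDMH, fDMT, gURH, gURT, gUMH, gUMT, gDRH, gDRT, gDMH, gDMT. Columns: Cz, Cx, Az, Ax.
{fURH, fURT, fUMH, fUMT} → row (6,1) (6,1) (7,4) (7,4)
{fDRH, fDMH} → row (3,5) (3,5) (7,4) (7,4)
{fDRT, fDMT} → row (4,4) (4,4) (7,4) (7,4)
{gURH, gURT, gDRH, gDRT} → row (3,7) (3,7) (4,2) (2,3)
{gUMH, gUMT, gDMH, gDMT} → row (3,7) (3,7) (3,7) (3,7)
That's 5 distinct rows out of 16 strategies.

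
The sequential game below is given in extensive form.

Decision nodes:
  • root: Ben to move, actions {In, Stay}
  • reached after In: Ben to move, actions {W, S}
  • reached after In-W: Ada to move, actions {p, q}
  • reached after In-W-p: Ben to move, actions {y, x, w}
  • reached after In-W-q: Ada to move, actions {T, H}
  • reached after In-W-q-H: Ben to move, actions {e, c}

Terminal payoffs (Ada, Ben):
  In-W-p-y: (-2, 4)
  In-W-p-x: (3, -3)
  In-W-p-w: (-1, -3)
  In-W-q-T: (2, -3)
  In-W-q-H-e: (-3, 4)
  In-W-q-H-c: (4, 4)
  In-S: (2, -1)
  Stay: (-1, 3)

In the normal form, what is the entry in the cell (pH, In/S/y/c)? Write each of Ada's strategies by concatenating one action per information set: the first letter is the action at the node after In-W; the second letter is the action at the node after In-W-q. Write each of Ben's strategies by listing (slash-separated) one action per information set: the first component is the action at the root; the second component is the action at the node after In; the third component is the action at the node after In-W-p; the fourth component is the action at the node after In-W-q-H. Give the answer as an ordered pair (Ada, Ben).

Trace the play path from the root:
  Ben plays In
  Ben plays S at [In]
→ terminal payoff (2, -1).
(Ada's choice at the node after In-W is never reached on this path, so it doesn't affect the outcome.)

(2, -1)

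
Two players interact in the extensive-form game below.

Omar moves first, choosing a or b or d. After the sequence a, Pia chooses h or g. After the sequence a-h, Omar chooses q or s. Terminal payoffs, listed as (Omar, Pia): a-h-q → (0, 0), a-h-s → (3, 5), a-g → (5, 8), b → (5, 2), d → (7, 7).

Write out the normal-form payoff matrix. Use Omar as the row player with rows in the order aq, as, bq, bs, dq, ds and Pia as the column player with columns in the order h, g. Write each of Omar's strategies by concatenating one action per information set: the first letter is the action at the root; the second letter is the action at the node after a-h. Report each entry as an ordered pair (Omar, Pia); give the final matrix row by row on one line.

aq: (0,0) (5,8) | as: (3,5) (5,8) | bq: (5,2) (5,2) | bs: (5,2) (5,2) | dq: (7,7) (7,7) | ds: (7,7) (7,7)

            h        g
  aq    (0,0)    (5,8)
  as    (3,5)    (5,8)
  bq    (5,2)    (5,2)
  bs    (5,2)    (5,2)
  dq    (7,7)    (7,7)
  ds    (7,7)    (7,7)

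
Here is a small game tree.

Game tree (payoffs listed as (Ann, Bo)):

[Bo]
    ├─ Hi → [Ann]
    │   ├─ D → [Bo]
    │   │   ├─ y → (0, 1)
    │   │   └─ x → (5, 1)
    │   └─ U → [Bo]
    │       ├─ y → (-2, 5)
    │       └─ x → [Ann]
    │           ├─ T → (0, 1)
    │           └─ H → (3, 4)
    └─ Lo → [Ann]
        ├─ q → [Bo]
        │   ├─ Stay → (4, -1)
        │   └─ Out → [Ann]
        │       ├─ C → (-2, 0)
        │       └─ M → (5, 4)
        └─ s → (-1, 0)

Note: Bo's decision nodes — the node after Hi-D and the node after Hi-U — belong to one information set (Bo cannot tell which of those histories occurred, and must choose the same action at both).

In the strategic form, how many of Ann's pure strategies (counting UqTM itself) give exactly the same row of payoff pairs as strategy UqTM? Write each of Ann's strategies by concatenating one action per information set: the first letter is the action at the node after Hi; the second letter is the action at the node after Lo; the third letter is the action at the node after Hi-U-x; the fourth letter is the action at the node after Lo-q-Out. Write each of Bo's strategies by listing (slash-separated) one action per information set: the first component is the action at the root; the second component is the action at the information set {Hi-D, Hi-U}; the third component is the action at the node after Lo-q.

1

Row for UqTM (columns Hi/y/Stay, Hi/y/Out, Hi/x/Stay, Hi/x/Out, Lo/y/Stay, Lo/y/Out, Lo/x/Stay, Lo/x/Out): (-2,5) (-2,5) (0,1) (0,1) (4,-1) (5,4) (4,-1) (5,4).
Every one of Ann's information sets is on the play path for some reply by Bo when Ann follows UqTM.
Changing the action at any of them therefore changes at least one column, so only UqTM itself gives this row.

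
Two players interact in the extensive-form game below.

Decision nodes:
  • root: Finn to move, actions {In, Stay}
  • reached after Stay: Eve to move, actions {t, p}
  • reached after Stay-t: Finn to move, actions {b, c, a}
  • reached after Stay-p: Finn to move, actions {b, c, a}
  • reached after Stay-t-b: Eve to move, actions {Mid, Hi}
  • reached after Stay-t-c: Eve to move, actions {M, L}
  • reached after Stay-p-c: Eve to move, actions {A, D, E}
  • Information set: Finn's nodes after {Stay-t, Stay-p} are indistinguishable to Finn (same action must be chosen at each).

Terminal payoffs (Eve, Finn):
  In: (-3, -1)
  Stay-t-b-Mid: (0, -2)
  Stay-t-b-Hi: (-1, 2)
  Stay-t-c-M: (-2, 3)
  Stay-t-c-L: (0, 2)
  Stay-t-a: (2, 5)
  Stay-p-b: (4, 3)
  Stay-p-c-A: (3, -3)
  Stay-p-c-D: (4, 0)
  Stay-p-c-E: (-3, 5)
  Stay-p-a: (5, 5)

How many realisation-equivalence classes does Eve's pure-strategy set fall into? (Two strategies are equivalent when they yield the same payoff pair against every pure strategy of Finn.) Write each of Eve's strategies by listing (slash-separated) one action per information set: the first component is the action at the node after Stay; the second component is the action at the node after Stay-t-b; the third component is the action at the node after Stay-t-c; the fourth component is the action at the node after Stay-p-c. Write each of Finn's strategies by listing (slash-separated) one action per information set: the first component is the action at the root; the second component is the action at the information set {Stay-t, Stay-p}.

Eve has 24 pure strategies: t/Mid/M/A, t/Mid/M/D, t/Mid/M/E, t/Mid/L/A, t/Mid/L/D, t/Mid/L/E, t/Hi/M/A, t/Hi/M/D, t/Hi/M/E, t/Hi/L/A, t/Hi/L/D, t/Hi/L/E, p/Mid/M/A, p/Mid/M/D, p/Mid/M/E, p/Mid/L/A, p/Mid/L/D, p/Mid/L/E, p/Hi/M/A, p/Hi/M/D, p/Hi/M/E, p/Hi/L/A, p/Hi/L/D, p/Hi/L/E. Columns: In/b, In/c, In/a, Stay/b, Stay/c, Stay/a.
{t/Mid/M/A, t/Mid/M/D, t/Mid/M/E} → row (-3,-1) (-3,-1) (-3,-1) (0,-2) (-2,3) (2,5)
{t/Mid/L/A, t/Mid/L/D, t/Mid/L/E} → row (-3,-1) (-3,-1) (-3,-1) (0,-2) (0,2) (2,5)
{t/Hi/M/A, t/Hi/M/D, t/Hi/M/E} → row (-3,-1) (-3,-1) (-3,-1) (-1,2) (-2,3) (2,5)
{t/Hi/L/A, t/Hi/L/D, t/Hi/L/E} → row (-3,-1) (-3,-1) (-3,-1) (-1,2) (0,2) (2,5)
{p/Mid/M/A, p/Mid/L/A, p/Hi/M/A, p/Hi/L/A} → row (-3,-1) (-3,-1) (-3,-1) (4,3) (3,-3) (5,5)
{p/Mid/M/D, p/Mid/L/D, p/Hi/M/D, p/Hi/L/D} → row (-3,-1) (-3,-1) (-3,-1) (4,3) (4,0) (5,5)
{p/Mid/M/E, p/Mid/L/E, p/Hi/M/E, p/Hi/L/E} → row (-3,-1) (-3,-1) (-3,-1) (4,3) (-3,5) (5,5)
That's 7 distinct rows out of 24 strategies.

7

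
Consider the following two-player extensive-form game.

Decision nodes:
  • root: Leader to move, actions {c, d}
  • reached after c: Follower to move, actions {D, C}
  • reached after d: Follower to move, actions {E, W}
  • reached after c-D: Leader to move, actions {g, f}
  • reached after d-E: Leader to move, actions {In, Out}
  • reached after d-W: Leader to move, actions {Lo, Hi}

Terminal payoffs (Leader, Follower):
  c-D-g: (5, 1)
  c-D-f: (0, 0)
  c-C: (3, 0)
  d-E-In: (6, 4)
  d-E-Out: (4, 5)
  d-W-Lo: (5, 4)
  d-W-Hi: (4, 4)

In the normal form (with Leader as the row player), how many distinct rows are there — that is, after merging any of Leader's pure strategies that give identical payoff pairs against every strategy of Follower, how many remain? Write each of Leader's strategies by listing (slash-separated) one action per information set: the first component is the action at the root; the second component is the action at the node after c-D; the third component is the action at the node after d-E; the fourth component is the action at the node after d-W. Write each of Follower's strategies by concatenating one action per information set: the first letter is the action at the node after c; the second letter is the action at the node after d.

6

Leader has 16 pure strategies: c/g/In/Lo, c/g/In/Hi, c/g/Out/Lo, c/g/Out/Hi, c/f/In/Lo, c/f/In/Hi, c/f/Out/Lo, c/f/Out/Hi, d/g/In/Lo, d/g/In/Hi, d/g/Out/Lo, d/g/Out/Hi, d/f/In/Lo, d/f/In/Hi, d/f/Out/Lo, d/f/Out/Hi. Columns: DE, DW, CE, CW.
{c/g/In/Lo, c/g/In/Hi, c/g/Out/Lo, c/g/Out/Hi} → row (5,1) (5,1) (3,0) (3,0)
{c/f/In/Lo, c/f/In/Hi, c/f/Out/Lo, c/f/Out/Hi} → row (0,0) (0,0) (3,0) (3,0)
{d/g/In/Lo, d/f/In/Lo} → row (6,4) (5,4) (6,4) (5,4)
{d/g/In/Hi, d/f/In/Hi} → row (6,4) (4,4) (6,4) (4,4)
{d/g/Out/Lo, d/f/Out/Lo} → row (4,5) (5,4) (4,5) (5,4)
{d/g/Out/Hi, d/f/Out/Hi} → row (4,5) (4,4) (4,5) (4,4)
That's 6 distinct rows out of 16 strategies.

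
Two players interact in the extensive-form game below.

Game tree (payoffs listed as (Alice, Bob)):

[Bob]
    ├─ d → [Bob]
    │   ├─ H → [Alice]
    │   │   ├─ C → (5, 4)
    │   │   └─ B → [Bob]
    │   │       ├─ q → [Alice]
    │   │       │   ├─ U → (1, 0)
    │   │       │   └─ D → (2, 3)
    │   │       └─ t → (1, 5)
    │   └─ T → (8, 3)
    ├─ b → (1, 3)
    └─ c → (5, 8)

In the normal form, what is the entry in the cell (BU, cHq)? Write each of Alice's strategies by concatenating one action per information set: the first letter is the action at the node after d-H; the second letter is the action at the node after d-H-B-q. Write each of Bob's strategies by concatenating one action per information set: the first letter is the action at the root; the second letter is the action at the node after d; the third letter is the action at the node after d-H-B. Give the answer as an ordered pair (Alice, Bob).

Trace the play path from the root:
  Bob plays c
→ terminal payoff (5, 8).
(Alice's choice at the node after d-H is never reached on this path, so it doesn't affect the outcome.)

(5, 8)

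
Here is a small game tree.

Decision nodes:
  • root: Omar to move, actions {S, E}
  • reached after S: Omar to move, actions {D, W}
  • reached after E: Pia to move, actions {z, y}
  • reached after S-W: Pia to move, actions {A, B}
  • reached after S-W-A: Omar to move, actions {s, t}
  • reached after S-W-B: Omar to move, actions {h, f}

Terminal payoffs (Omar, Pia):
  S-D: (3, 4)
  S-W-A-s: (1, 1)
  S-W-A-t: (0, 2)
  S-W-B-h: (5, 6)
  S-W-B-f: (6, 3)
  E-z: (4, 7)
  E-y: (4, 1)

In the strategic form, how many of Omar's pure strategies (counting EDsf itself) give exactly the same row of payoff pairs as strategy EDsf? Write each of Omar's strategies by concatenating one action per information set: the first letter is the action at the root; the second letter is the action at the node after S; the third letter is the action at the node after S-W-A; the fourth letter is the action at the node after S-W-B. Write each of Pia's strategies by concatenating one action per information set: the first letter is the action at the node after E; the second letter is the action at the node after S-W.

Row for EDsf (columns zA, zB, yA, yB): (4,7) (4,7) (4,1) (4,1).
Under EDsf, Omar's choice at the node after S and at the node after S-W-A and at the node after S-W-B can never be reached regardless of what Pia does, so varying those choices leaves every outcome unchanged.
Holding the reachable choices fixed and varying the unreachable ones freely already gives 2 × 2 × 2 = 8 equivalent strategies.
No other strategy reproduces this row, so those 8 are the full class: EDsh, EDsf, EDth, EDtf, EWsh, EWsf, EWth, EWtf.

8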